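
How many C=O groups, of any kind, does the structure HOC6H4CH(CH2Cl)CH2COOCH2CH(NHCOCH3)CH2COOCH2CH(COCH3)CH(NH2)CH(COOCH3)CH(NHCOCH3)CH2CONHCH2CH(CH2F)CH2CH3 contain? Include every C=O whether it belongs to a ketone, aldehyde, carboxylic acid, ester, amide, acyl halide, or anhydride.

CH2COOCH2: ester, 1 C=O (running total 1).
CH(NHCOCH3): amide, 1 C=O (running total 2).
CH2COOCH2: ester, 1 C=O (running total 3).
CH(COCH3): ketone, 1 C=O (running total 4).
CH(COOCH3): ester, 1 C=O (running total 5).
CH(NHCOCH3): amide, 1 C=O (running total 6).
CH2CONHCH2: amide, 1 C=O (running total 7).

7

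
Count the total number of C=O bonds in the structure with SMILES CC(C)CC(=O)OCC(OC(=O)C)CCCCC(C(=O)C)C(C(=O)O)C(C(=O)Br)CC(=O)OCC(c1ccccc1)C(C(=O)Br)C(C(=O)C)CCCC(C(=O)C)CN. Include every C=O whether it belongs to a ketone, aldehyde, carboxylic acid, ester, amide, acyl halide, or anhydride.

9

CH2COOCH2: ester, 1 C=O (running total 1).
CH(OCOCH3): ester, 1 C=O (running total 2).
CH(COCH3): ketone, 1 C=O (running total 3).
CH(COOH): carboxylic acid, 1 C=O (running total 4).
CH(COBr): acyl halide, 1 C=O (running total 5).
CH2COOCH2: ester, 1 C=O (running total 6).
CH(COBr): acyl halide, 1 C=O (running total 7).
CH(COCH3): ketone, 1 C=O (running total 8).
CH(COCH3): ketone, 1 C=O (running total 9).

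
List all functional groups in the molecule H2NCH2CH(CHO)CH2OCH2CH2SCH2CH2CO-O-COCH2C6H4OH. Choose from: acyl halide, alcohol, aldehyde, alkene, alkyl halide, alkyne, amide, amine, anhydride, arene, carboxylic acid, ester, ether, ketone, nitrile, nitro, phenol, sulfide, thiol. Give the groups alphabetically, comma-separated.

aldehyde, amine, anhydride, arene, ether, phenol, sulfide

–NH2 on an sp³ carbon with no adjacent C=O → amine.
pendant –CHO: carbonyl C bonded to C and H → aldehyde.
C–O–C with sp³ carbons on both sides and no adjacent C=O → ether.
C–S–C linkage → sulfide (thioether).
two acyl groups sharing one oxygen, –C(=O)–O–C(=O)– → anhydride.
–OH attached directly to an aromatic ring → phenol (not alcohol); the ring itself is an arene.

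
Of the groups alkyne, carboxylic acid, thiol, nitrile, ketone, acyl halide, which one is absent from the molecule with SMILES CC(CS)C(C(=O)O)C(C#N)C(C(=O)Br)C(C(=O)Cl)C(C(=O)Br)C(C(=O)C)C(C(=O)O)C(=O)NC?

alkyne

acyl halide: present (CH(COBr) — pendant –C(=O)X: carbonyl C bonded to C and halogen → acyl halide).
carboxylic acid: present (CH(COOH) — pendant –COOH: carbonyl C bonded to C and –OH → carboxylic acid).
nitrile: present (CH(CN) — pendant –C≡N: nitrile).
ketone: present (CH(COCH3) — pendant –COCH3: carbonyl C bonded to two carbons → ketone).
thiol: present (CH(CH2SH) — pendant –CH2SH → thiol).
alkyne: absent. In CH(CN), the triple bond is C≡N, not C≡C, so it is a nitrile.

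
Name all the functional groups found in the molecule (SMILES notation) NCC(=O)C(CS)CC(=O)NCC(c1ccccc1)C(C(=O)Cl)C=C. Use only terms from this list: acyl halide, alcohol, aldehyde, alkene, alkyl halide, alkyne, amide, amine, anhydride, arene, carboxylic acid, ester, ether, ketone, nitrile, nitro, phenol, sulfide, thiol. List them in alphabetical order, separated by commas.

acyl halide, alkene, amide, amine, arene, ketone, thiol

–NH2 on an sp³ carbon with no adjacent C=O → amine.
–C(=O)– with carbon on both sides → ketone.
pendant –CH2SH → thiol.
–C(=O)–N– linkage → amide (the N is not an amine).
pendant –C6H5: benzene ring → arene.
pendant –C(=O)X: carbonyl C bonded to C and halogen → acyl halide.
C=C double bond → alkene.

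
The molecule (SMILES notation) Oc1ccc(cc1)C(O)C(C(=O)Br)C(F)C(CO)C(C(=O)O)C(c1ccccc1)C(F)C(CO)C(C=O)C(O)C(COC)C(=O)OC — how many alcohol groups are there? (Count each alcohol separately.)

4

–OH attached directly to an aromatic ring → phenol (not alcohol); the ring itself is an arene.
–OH on an sp³ carbon → alcohol (secondary).
pendant –C(=O)X: carbonyl C bonded to C and halogen → acyl halide.
halogen on an sp³ carbon → alkyl halide.
pendant –CH2OH on an sp³ backbone C → alcohol.
pendant –COOH: carbonyl C bonded to C and –OH → carboxylic acid.
pendant –C6H5: benzene ring → arene.
halogen on an sp³ carbon → alkyl halide.
pendant –CH2OH on an sp³ backbone C → alcohol.
pendant –CHO: carbonyl C bonded to C and H → aldehyde.
–OH on an sp³ carbon → alcohol (secondary).
pendant –CH2OCH3: C–O–C linkage → ether.
–C(=O)OCH3: carbonyl C bonded to C and to –OCH3 → ester (not ketone + ether).
Alcohol appears at: CH(OH), CH(CH2OH), CH(CH2OH), CH(OH) → 4.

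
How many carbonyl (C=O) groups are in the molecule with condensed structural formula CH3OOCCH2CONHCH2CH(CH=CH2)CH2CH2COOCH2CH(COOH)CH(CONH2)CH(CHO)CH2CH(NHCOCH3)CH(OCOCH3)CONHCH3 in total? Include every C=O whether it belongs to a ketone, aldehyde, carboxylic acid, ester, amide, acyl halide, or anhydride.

CH3OOC: ester, 1 C=O (running total 1).
CH2CONHCH2: amide, 1 C=O (running total 2).
CH2COOCH2: ester, 1 C=O (running total 3).
CH(COOH): carboxylic acid, 1 C=O (running total 4).
CH(CONH2): amide, 1 C=O (running total 5).
CH(CHO): aldehyde, 1 C=O (running total 6).
CH(NHCOCH3): amide, 1 C=O (running total 7).
CH(OCOCH3): ester, 1 C=O (running total 8).
CONHCH3: amide, 1 C=O (running total 9).

9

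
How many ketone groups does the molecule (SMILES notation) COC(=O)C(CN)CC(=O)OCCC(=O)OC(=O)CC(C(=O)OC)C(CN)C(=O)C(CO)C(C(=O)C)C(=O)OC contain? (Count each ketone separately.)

Taking each segment in turn:
  CH3OOC: CH3O–C(=O)–: carbonyl C bonded to C and to –OCH3 → ester (not ketone + ether).
  CH(CH2NH2): pendant –CH2NH2: N on sp³ C, no adjacent C=O → amine.
  CH2COOCH2: –C(=O)–O–C with C on the carbonyl side → ester.
  CH2CO-O-COCH2: two acyl groups sharing one oxygen, –C(=O)–O–C(=O)– → anhydride.
  CH(COOCH3): pendant –COOCH3: carbonyl C bonded to C and –OCH3 → ester.
  CH(CH2NH2): pendant –CH2NH2: N on sp³ C, no adjacent C=O → amine.
  CO: –C(=O)– with carbon on both sides → ketone.
  CH(CH2OH): pendant –CH2OH on an sp³ backbone C → alcohol.
  CH(COCH3): pendant –COCH3: carbonyl C bonded to two carbons → ketone.
  COOCH3: –C(=O)OCH3: carbonyl C bonded to C and to –OCH3 → ester (not ketone + ether).
Ketone appears at: CO, CH(COCH3) → 2.

2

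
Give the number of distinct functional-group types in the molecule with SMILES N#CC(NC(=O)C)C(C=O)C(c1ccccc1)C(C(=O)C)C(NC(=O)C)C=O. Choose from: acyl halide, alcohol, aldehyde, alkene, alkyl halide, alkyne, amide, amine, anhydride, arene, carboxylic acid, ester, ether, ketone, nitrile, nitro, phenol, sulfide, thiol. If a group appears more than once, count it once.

Working along the chain:
  N≡C: N≡C–: carbon triple-bonded to nitrogen → nitrile.
  CH(NHCOCH3): pendant –NHC(=O)CH3: N bonded to a carbonyl → amide (not amine).
  CH(CHO): pendant –CHO: carbonyl C bonded to C and H → aldehyde.
  CH(C6H5): pendant –C6H5: benzene ring → arene.
  CH(COCH3): pendant –COCH3: carbonyl C bonded to two carbons → ketone.
  CH(NHCOCH3): pendant –NHC(=O)CH3: N bonded to a carbonyl → amide (not amine).
  CHO: terminal –CHO: carbonyl C bonded to H and C → aldehyde.
Distinct types present: aldehyde, amide, arene, ketone, nitrile.

5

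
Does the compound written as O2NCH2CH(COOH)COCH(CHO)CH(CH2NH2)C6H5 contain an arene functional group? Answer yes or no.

Reading the structure from left to right:
  O2NCH2: –NO2 on carbon → nitro group.
  CH(COOH): pendant –COOH: carbonyl C bonded to C and –OH → carboxylic acid.
  CO: –C(=O)– with carbon on both sides → ketone.
  CH(CHO): pendant –CHO: carbonyl C bonded to C and H → aldehyde.
  CH(CH2NH2): pendant –CH2NH2: N on sp³ C, no adjacent C=O → amine.
  C6H5: –C6H5 phenyl ring → arene.
The C6H5 segment supplies the arene: –C6H5 phenyl ring → arene.

yes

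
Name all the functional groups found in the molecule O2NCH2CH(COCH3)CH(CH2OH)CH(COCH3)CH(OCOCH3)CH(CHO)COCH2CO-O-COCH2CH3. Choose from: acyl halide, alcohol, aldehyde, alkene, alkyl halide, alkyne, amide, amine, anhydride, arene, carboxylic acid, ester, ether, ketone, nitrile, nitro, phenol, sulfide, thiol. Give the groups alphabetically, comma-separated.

alcohol, aldehyde, anhydride, ester, ketone, nitro

–NO2 on carbon → nitro group.
pendant –COCH3: carbonyl C bonded to two carbons → ketone.
pendant –CH2OH on an sp³ backbone C → alcohol.
pendant –COCH3: carbonyl C bonded to two carbons → ketone.
pendant –OC(=O)CH3: an acyloxy group → ester.
pendant –CHO: carbonyl C bonded to C and H → aldehyde.
–C(=O)– with carbon on both sides → ketone.
two acyl groups sharing one oxygen, –C(=O)–O–C(=O)– → anhydride.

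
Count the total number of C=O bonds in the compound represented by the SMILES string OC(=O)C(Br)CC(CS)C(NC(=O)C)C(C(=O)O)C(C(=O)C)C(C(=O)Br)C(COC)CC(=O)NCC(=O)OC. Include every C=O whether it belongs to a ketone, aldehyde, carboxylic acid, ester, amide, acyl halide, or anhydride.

7

HOOC: carboxylic acid, 1 C=O (running total 1).
CH(NHCOCH3): amide, 1 C=O (running total 2).
CH(COOH): carboxylic acid, 1 C=O (running total 3).
CH(COCH3): ketone, 1 C=O (running total 4).
CH(COBr): acyl halide, 1 C=O (running total 5).
CH2CONHCH2: amide, 1 C=O (running total 6).
COOCH3: ester, 1 C=O (running total 7).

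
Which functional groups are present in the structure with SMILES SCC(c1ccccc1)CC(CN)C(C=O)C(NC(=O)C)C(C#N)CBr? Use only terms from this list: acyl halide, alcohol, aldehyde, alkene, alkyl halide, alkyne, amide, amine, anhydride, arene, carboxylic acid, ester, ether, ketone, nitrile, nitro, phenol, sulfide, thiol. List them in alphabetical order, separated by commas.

aldehyde, alkyl halide, amide, amine, arene, nitrile, thiol

Taking each segment in turn:
  HSCH2: –SH on an sp³ carbon → thiol.
  CH(C6H5): pendant –C6H5: benzene ring → arene.
  CH(CH2NH2): pendant –CH2NH2: N on sp³ C, no adjacent C=O → amine.
  CH(CHO): pendant –CHO: carbonyl C bonded to C and H → aldehyde.
  CH(NHCOCH3): pendant –NHC(=O)CH3: N bonded to a carbonyl → amide (not amine).
  CH(CN): pendant –C≡N: nitrile.
  CH2Br: halogen on an sp³ carbon → alkyl halide.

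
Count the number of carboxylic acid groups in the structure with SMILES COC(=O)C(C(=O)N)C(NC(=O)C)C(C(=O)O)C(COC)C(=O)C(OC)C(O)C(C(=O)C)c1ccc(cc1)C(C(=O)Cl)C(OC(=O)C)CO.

Reading the structure from left to right:
  CH3OOC: CH3O–C(=O)–: carbonyl C bonded to C and to –OCH3 → ester (not ketone + ether).
  CH(CONH2): pendant –CONH2: carbonyl C bonded to C and N → amide.
  CH(NHCOCH3): pendant –NHC(=O)CH3: N bonded to a carbonyl → amide (not amine).
  CH(COOH): pendant –COOH: carbonyl C bonded to C and –OH → carboxylic acid.
  CH(CH2OCH3): pendant –CH2OCH3: C–O–C linkage → ether.
  CO: –C(=O)– with carbon on both sides → ketone.
  CH(OCH3): pendant –OCH3: C–O–C with sp³ C, no adjacent C=O → ether.
  CH(OH): –OH on an sp³ carbon → alcohol (secondary).
  CH(COCH3): pendant –COCH3: carbonyl C bonded to two carbons → ketone.
  C6H4: para-disubstituted benzene ring → arene.
  CH(COCl): pendant –C(=O)X: carbonyl C bonded to C and halogen → acyl halide.
  CH(OCOCH3): pendant –OC(=O)CH3: an acyloxy group → ester.
  CH2OH: –OH on an sp³ carbon → alcohol.
Carboxylic acid appears at: CH(COOH) → 1.

1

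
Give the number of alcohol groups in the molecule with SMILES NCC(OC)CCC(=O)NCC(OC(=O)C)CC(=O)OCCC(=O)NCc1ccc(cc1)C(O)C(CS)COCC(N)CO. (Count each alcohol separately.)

–NH2 on an sp³ carbon with no adjacent C=O → amine.
pendant –OCH3: C–O–C with sp³ C, no adjacent C=O → ether.
–C(=O)–N– linkage → amide (the N is not an amine).
pendant –OC(=O)CH3: an acyloxy group → ester.
–C(=O)–O–C with C on the carbonyl side → ester.
–C(=O)–N– linkage → amide (the N is not an amine).
para-disubstituted benzene ring → arene.
–OH on an sp³ carbon → alcohol (secondary).
pendant –CH2SH → thiol.
C–O–C with sp³ carbons on both sides and no adjacent C=O → ether.
–NH2 on an sp³ carbon with no adjacent C=O → amine.
–OH on an sp³ carbon → alcohol.
Alcohol appears at: CH(OH), CH2OH → 2.

2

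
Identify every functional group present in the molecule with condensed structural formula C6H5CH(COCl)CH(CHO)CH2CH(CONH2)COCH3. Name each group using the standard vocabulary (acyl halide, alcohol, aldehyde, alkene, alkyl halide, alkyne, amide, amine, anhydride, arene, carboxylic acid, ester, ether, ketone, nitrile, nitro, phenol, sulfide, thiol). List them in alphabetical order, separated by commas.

C6H5– phenyl ring → arene.
pendant –C(=O)X: carbonyl C bonded to C and halogen → acyl halide.
pendant –CHO: carbonyl C bonded to C and H → aldehyde.
pendant –CONH2: carbonyl C bonded to C and N → amide.
–C(=O)– with carbon on both sides → ketone.

acyl halide, aldehyde, amide, arene, ketone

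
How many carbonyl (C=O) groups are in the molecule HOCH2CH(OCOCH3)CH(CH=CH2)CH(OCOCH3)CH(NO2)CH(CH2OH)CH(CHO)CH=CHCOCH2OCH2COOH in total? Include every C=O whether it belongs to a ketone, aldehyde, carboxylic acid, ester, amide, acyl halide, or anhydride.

5

CH(OCOCH3): ester, 1 C=O (running total 1).
CH(OCOCH3): ester, 1 C=O (running total 2).
CH(CHO): aldehyde, 1 C=O (running total 3).
CO: ketone, 1 C=O (running total 4).
COOH: carboxylic acid, 1 C=O (running total 5).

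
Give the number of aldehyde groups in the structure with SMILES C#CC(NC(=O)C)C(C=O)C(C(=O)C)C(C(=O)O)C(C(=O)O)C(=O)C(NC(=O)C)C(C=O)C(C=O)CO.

Working along the chain:
  HC≡C: C≡C triple bond → alkyne.
  CH(NHCOCH3): pendant –NHC(=O)CH3: N bonded to a carbonyl → amide (not amine).
  CH(CHO): pendant –CHO: carbonyl C bonded to C and H → aldehyde.
  CH(COCH3): pendant –COCH3: carbonyl C bonded to two carbons → ketone.
  CH(COOH): pendant –COOH: carbonyl C bonded to C and –OH → carboxylic acid.
  CH(COOH): pendant –COOH: carbonyl C bonded to C and –OH → carboxylic acid.
  CO: –C(=O)– with carbon on both sides → ketone.
  CH(NHCOCH3): pendant –NHC(=O)CH3: N bonded to a carbonyl → amide (not amine).
  CH(CHO): pendant –CHO: carbonyl C bonded to C and H → aldehyde.
  CH(CHO): pendant –CHO: carbonyl C bonded to C and H → aldehyde.
  CH2OH: –OH on an sp³ carbon → alcohol.
Aldehyde appears at: CH(CHO), CH(CHO), CH(CHO) → 3.

3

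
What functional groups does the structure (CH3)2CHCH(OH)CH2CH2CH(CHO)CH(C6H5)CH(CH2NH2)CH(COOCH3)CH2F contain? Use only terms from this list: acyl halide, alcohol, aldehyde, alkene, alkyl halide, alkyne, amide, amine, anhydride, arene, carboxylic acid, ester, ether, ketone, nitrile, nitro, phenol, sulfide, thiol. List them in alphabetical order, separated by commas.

alcohol, aldehyde, alkyl halide, amine, arene, ester

Working along the chain:
  CH(OH): –OH on an sp³ carbon → alcohol (secondary).
  CH(CHO): pendant –CHO: carbonyl C bonded to C and H → aldehyde.
  CH(C6H5): pendant –C6H5: benzene ring → arene.
  CH(CH2NH2): pendant –CH2NH2: N on sp³ C, no adjacent C=O → amine.
  CH(COOCH3): pendant –COOCH3: carbonyl C bonded to C and –OCH3 → ester.
  CH2F: halogen on an sp³ carbon → alkyl halide.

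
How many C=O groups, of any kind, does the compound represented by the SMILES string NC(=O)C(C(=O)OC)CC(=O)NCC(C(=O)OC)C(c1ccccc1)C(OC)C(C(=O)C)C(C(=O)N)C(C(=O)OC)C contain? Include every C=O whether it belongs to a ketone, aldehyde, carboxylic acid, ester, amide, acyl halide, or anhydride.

7

H2NCO: amide, 1 C=O (running total 1).
CH(COOCH3): ester, 1 C=O (running total 2).
CH2CONHCH2: amide, 1 C=O (running total 3).
CH(COOCH3): ester, 1 C=O (running total 4).
CH(COCH3): ketone, 1 C=O (running total 5).
CH(CONH2): amide, 1 C=O (running total 6).
CH(COOCH3): ester, 1 C=O (running total 7).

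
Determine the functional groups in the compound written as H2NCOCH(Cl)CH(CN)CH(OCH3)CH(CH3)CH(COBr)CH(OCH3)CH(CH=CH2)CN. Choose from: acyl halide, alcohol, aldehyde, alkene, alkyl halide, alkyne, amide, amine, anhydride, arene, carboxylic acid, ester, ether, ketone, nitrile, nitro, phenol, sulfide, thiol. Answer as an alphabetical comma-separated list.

acyl halide, alkene, alkyl halide, amide, ether, nitrile

Taking each segment in turn:
  H2NCO: –C(=O)NH2: carbonyl C bonded to C and to N → amide (the N is not a separate amine).
  CH(Cl): halogen on an sp³ carbon → alkyl halide.
  CH(CN): pendant –C≡N: nitrile.
  CH(OCH3): pendant –OCH3: C–O–C with sp³ C, no adjacent C=O → ether.
  CH(COBr): pendant –C(=O)X: carbonyl C bonded to C and halogen → acyl halide.
  CH(OCH3): pendant –OCH3: C–O–C with sp³ C, no adjacent C=O → ether.
  CH(CH=CH2): pendant –CH=CH2: C=C double bond → alkene.
  CN: –C≡N: carbon triple-bonded to nitrogen → nitrile.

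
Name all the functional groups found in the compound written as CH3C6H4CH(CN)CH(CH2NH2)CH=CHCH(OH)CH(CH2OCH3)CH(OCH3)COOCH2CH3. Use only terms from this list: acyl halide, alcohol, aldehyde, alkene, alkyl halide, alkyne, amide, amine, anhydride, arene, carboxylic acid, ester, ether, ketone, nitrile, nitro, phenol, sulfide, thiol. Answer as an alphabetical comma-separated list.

alcohol, alkene, amine, arene, ester, ether, nitrile

Taking each segment in turn:
  C6H4: para-disubstituted benzene ring → arene.
  CH(CN): pendant –C≡N: nitrile.
  CH(CH2NH2): pendant –CH2NH2: N on sp³ C, no adjacent C=O → amine.
  CH=CH: C=C double bond → alkene.
  CH(OH): –OH on an sp³ carbon → alcohol (secondary).
  CH(CH2OCH3): pendant –CH2OCH3: C–O–C linkage → ether.
  CH(OCH3): pendant –OCH3: C–O–C with sp³ C, no adjacent C=O → ether.
  COOCH2CH3: –C(=O)OCH2CH3: carbonyl C bonded to C and to –OEt → ester.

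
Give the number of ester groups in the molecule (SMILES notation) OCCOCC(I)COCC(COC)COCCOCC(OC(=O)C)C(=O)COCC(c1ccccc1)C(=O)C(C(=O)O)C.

Taking each segment in turn:
  HOCH2: HO– on an sp³ carbon → alcohol.
  CH2OCH2: C–O–C with sp³ carbons on both sides and no adjacent C=O → ether.
  CH(I): halogen on an sp³ carbon → alkyl halide.
  CH2OCH2: C–O–C with sp³ carbons on both sides and no adjacent C=O → ether.
  CH(CH2OCH3): pendant –CH2OCH3: C–O–C linkage → ether.
  CH2OCH2: C–O–C with sp³ carbons on both sides and no adjacent C=O → ether.
  CH2OCH2: C–O–C with sp³ carbons on both sides and no adjacent C=O → ether.
  CH(OCOCH3): pendant –OC(=O)CH3: an acyloxy group → ester.
  CO: –C(=O)– with carbon on both sides → ketone.
  CH2OCH2: C–O–C with sp³ carbons on both sides and no adjacent C=O → ether.
  CH(C6H5): pendant –C6H5: benzene ring → arene.
  CO: –C(=O)– with carbon on both sides → ketone.
  CH(COOH): pendant –COOH: carbonyl C bonded to C and –OH → carboxylic acid.
Ester appears at: CH(OCOCH3) → 1.

1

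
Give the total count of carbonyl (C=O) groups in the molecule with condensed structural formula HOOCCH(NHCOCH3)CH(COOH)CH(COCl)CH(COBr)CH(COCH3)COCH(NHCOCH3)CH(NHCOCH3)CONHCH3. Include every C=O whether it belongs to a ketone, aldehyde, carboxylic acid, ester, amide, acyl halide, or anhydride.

10

HOOC: carboxylic acid, 1 C=O (running total 1).
CH(NHCOCH3): amide, 1 C=O (running total 2).
CH(COOH): carboxylic acid, 1 C=O (running total 3).
CH(COCl): acyl halide, 1 C=O (running total 4).
CH(COBr): acyl halide, 1 C=O (running total 5).
CH(COCH3): ketone, 1 C=O (running total 6).
CO: ketone, 1 C=O (running total 7).
CH(NHCOCH3): amide, 1 C=O (running total 8).
CH(NHCOCH3): amide, 1 C=O (running total 9).
CONHCH3: amide, 1 C=O (running total 10).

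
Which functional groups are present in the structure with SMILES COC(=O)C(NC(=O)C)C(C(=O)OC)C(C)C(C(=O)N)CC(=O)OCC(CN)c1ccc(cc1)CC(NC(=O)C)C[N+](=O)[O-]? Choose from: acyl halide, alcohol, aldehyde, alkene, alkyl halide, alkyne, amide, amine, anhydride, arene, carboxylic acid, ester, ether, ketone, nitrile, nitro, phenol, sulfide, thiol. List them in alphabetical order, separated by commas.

amide, amine, arene, ester, nitro

Working along the chain:
  CH3OOC: CH3O–C(=O)–: carbonyl C bonded to C and to –OCH3 → ester (not ketone + ether).
  CH(NHCOCH3): pendant –NHC(=O)CH3: N bonded to a carbonyl → amide (not amine).
  CH(COOCH3): pendant –COOCH3: carbonyl C bonded to C and –OCH3 → ester.
  CH(CONH2): pendant –CONH2: carbonyl C bonded to C and N → amide.
  CH2COOCH2: –C(=O)–O–C with C on the carbonyl side → ester.
  CH(CH2NH2): pendant –CH2NH2: N on sp³ C, no adjacent C=O → amine.
  C6H4: para-disubstituted benzene ring → arene.
  CH(NHCOCH3): pendant –NHC(=O)CH3: N bonded to a carbonyl → amide (not amine).
  CH2NO2: –NO2 on carbon → nitro group.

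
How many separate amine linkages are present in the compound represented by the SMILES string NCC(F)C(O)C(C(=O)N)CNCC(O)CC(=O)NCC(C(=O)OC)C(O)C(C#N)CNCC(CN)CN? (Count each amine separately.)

5

–NH2 on an sp³ carbon with no adjacent C=O → amine.
halogen on an sp³ carbon → alkyl halide.
–OH on an sp³ carbon → alcohol (secondary).
pendant –CONH2: carbonyl C bonded to C and N → amide.
C–N–C with sp³ carbons and no adjacent C=O → amine (secondary).
–OH on an sp³ carbon → alcohol (secondary).
–C(=O)–N– linkage → amide (the N is not an amine).
pendant –COOCH3: carbonyl C bonded to C and –OCH3 → ester.
–OH on an sp³ carbon → alcohol (secondary).
pendant –C≡N: nitrile.
C–N–C with sp³ carbons and no adjacent C=O → amine (secondary).
pendant –CH2NH2: N on sp³ C, no adjacent C=O → amine.
–NH2 on an sp³ carbon with no adjacent C=O → amine.
Amine appears at: H2NCH2, CH2NHCH2, CH2NHCH2, CH(CH2NH2), CH2NH2 → 5.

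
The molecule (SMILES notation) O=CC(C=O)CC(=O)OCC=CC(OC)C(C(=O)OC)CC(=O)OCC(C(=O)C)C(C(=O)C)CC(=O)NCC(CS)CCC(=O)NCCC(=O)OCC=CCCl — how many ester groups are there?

Working along the chain:
  OHC: terminal –CHO: carbonyl C bonded to H and C → aldehyde.
  CH(CHO): pendant –CHO: carbonyl C bonded to C and H → aldehyde.
  CH2COOCH2: –C(=O)–O–C with C on the carbonyl side → ester.
  CH=CH: C=C double bond → alkene.
  CH(OCH3): pendant –OCH3: C–O–C with sp³ C, no adjacent C=O → ether.
  CH(COOCH3): pendant –COOCH3: carbonyl C bonded to C and –OCH3 → ester.
  CH2COOCH2: –C(=O)–O–C with C on the carbonyl side → ester.
  CH(COCH3): pendant –COCH3: carbonyl C bonded to two carbons → ketone.
  CH(COCH3): pendant –COCH3: carbonyl C bonded to two carbons → ketone.
  CH2CONHCH2: –C(=O)–N– linkage → amide (the N is not an amine).
  CH(CH2SH): pendant –CH2SH → thiol.
  CH2CONHCH2: –C(=O)–N– linkage → amide (the N is not an amine).
  CH2COOCH2: –C(=O)–O–C with C on the carbonyl side → ester.
  CH=CH: C=C double bond → alkene.
  CH2Cl: halogen on an sp³ carbon → alkyl halide.
Ester appears at: CH2COOCH2, CH(COOCH3), CH2COOCH2, CH2COOCH2 → 4.

4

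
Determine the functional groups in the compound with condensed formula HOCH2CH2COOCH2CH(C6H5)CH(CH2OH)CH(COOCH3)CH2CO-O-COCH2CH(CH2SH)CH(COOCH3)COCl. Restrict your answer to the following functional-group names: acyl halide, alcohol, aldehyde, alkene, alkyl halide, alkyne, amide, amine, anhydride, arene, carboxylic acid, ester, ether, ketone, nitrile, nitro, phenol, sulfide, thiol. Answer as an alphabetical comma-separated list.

acyl halide, alcohol, anhydride, arene, ester, thiol

HO– on an sp³ carbon → alcohol.
–C(=O)–O–C with C on the carbonyl side → ester.
pendant –C6H5: benzene ring → arene.
pendant –CH2OH on an sp³ backbone C → alcohol.
pendant –COOCH3: carbonyl C bonded to C and –OCH3 → ester.
two acyl groups sharing one oxygen, –C(=O)–O–C(=O)– → anhydride.
pendant –CH2SH → thiol.
pendant –COOCH3: carbonyl C bonded to C and –OCH3 → ester.
–C(=O)Cl: carbonyl C bonded to C and to a halogen → acyl halide (not alkyl halide).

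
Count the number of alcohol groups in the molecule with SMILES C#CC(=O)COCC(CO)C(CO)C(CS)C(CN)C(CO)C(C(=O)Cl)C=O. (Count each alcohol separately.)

3

Taking each segment in turn:
  HC≡C: C≡C triple bond → alkyne.
  CO: –C(=O)– with carbon on both sides → ketone.
  CH2OCH2: C–O–C with sp³ carbons on both sides and no adjacent C=O → ether.
  CH(CH2OH): pendant –CH2OH on an sp³ backbone C → alcohol.
  CH(CH2OH): pendant –CH2OH on an sp³ backbone C → alcohol.
  CH(CH2SH): pendant –CH2SH → thiol.
  CH(CH2NH2): pendant –CH2NH2: N on sp³ C, no adjacent C=O → amine.
  CH(CH2OH): pendant –CH2OH on an sp³ backbone C → alcohol.
  CH(COCl): pendant –C(=O)X: carbonyl C bonded to C and halogen → acyl halide.
  CHO: terminal –CHO: carbonyl C bonded to H and C → aldehyde.
Alcohol appears at: CH(CH2OH), CH(CH2OH), CH(CH2OH) → 3.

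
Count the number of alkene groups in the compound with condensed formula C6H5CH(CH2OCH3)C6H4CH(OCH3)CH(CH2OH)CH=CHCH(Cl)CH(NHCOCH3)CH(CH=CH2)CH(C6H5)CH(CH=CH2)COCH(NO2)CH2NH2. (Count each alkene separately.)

Taking each segment in turn:
  C6H5: C6H5– phenyl ring → arene.
  CH(CH2OCH3): pendant –CH2OCH3: C–O–C linkage → ether.
  C6H4: para-disubstituted benzene ring → arene.
  CH(OCH3): pendant –OCH3: C–O–C with sp³ C, no adjacent C=O → ether.
  CH(CH2OH): pendant –CH2OH on an sp³ backbone C → alcohol.
  CH=CH: C=C double bond → alkene.
  CH(Cl): halogen on an sp³ carbon → alkyl halide.
  CH(NHCOCH3): pendant –NHC(=O)CH3: N bonded to a carbonyl → amide (not amine).
  CH(CH=CH2): pendant –CH=CH2: C=C double bond → alkene.
  CH(C6H5): pendant –C6H5: benzene ring → arene.
  CH(CH=CH2): pendant –CH=CH2: C=C double bond → alkene.
  CO: –C(=O)– with carbon on both sides → ketone.
  CH(NO2): –NO2 on an sp³ carbon → nitro (the N=O is not a carbonyl).
  CH2NH2: –NH2 on an sp³ carbon with no adjacent C=O → amine.
Alkene appears at: CH=CH, CH(CH=CH2), CH(CH=CH2) → 3.

3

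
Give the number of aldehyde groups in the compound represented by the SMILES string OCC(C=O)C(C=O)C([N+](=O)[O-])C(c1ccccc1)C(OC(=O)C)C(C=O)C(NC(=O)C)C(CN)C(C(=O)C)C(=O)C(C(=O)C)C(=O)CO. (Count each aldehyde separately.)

3

Reading the structure from left to right:
  HOCH2: HO– on an sp³ carbon → alcohol.
  CH(CHO): pendant –CHO: carbonyl C bonded to C and H → aldehyde.
  CH(CHO): pendant –CHO: carbonyl C bonded to C and H → aldehyde.
  CH(NO2): –NO2 on an sp³ carbon → nitro (the N=O is not a carbonyl).
  CH(C6H5): pendant –C6H5: benzene ring → arene.
  CH(OCOCH3): pendant –OC(=O)CH3: an acyloxy group → ester.
  CH(CHO): pendant –CHO: carbonyl C bonded to C and H → aldehyde.
  CH(NHCOCH3): pendant –NHC(=O)CH3: N bonded to a carbonyl → amide (not amine).
  CH(CH2NH2): pendant –CH2NH2: N on sp³ C, no adjacent C=O → amine.
  CH(COCH3): pendant –COCH3: carbonyl C bonded to two carbons → ketone.
  CO: –C(=O)– with carbon on both sides → ketone.
  CH(COCH3): pendant –COCH3: carbonyl C bonded to two carbons → ketone.
  CO: –C(=O)– with carbon on both sides → ketone.
  CH2OH: –OH on an sp³ carbon → alcohol.
Aldehyde appears at: CH(CHO), CH(CHO), CH(CHO) → 3.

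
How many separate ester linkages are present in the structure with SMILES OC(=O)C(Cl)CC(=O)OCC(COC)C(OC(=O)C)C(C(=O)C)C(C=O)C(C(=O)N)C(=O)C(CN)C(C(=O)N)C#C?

2

Working along the chain:
  HOOC: –COOH: carbonyl C bonded to –OH and C → carboxylic acid (the –OH is not a separate alcohol).
  CH(Cl): halogen on an sp³ carbon → alkyl halide.
  CH2COOCH2: –C(=O)–O–C with C on the carbonyl side → ester.
  CH(CH2OCH3): pendant –CH2OCH3: C–O–C linkage → ether.
  CH(OCOCH3): pendant –OC(=O)CH3: an acyloxy group → ester.
  CH(COCH3): pendant –COCH3: carbonyl C bonded to two carbons → ketone.
  CH(CHO): pendant –CHO: carbonyl C bonded to C and H → aldehyde.
  CH(CONH2): pendant –CONH2: carbonyl C bonded to C and N → amide.
  CO: –C(=O)– with carbon on both sides → ketone.
  CH(CH2NH2): pendant –CH2NH2: N on sp³ C, no adjacent C=O → amine.
  CH(CONH2): pendant –CONH2: carbonyl C bonded to C and N → amide.
  C≡CH: C≡C triple bond → alkyne.
Ester appears at: CH2COOCH2, CH(OCOCH3) → 2.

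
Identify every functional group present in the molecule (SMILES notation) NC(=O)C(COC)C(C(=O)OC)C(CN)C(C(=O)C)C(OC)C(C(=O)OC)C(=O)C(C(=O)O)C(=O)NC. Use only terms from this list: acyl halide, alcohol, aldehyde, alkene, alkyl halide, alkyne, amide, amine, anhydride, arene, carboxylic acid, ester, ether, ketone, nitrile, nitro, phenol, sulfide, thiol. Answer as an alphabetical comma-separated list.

–C(=O)NH2: carbonyl C bonded to C and to N → amide (the N is not a separate amine).
pendant –CH2OCH3: C–O–C linkage → ether.
pendant –COOCH3: carbonyl C bonded to C and –OCH3 → ester.
pendant –CH2NH2: N on sp³ C, no adjacent C=O → amine.
pendant –COCH3: carbonyl C bonded to two carbons → ketone.
pendant –OCH3: C–O–C with sp³ C, no adjacent C=O → ether.
pendant –COOCH3: carbonyl C bonded to C and –OCH3 → ester.
–C(=O)– with carbon on both sides → ketone.
pendant –COOH: carbonyl C bonded to C and –OH → carboxylic acid.
–C(=O)NHCH3: carbonyl C bonded to C and to N → amide (the N is not an amine).

amide, amine, carboxylic acid, ester, ether, ketone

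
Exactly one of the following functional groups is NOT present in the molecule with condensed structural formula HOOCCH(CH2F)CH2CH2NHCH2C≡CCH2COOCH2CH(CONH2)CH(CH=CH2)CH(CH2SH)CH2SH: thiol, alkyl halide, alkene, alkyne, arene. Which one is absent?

arene

thiol: present (CH(CH2SH) — pendant –CH2SH → thiol).
alkene: present (CH(CH=CH2) — pendant –CH=CH2: C=C double bond → alkene).
alkyne: present (C≡C — C≡C triple bond → alkyne).
alkyl halide: present (CH(CH2F) — pendant –CH2X: halogen on sp³ carbon → alkyl halide).
arene: no segment matches this pattern.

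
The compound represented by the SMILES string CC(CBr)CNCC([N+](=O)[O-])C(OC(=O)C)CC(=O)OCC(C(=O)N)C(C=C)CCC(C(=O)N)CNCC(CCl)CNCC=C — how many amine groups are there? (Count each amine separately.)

Reading the structure from left to right:
  CH(CH2Br): pendant –CH2X: halogen on sp³ carbon → alkyl halide.
  CH2NHCH2: C–N–C with sp³ carbons and no adjacent C=O → amine (secondary).
  CH(NO2): –NO2 on an sp³ carbon → nitro (the N=O is not a carbonyl).
  CH(OCOCH3): pendant –OC(=O)CH3: an acyloxy group → ester.
  CH2COOCH2: –C(=O)–O–C with C on the carbonyl side → ester.
  CH(CONH2): pendant –CONH2: carbonyl C bonded to C and N → amide.
  CH(CH=CH2): pendant –CH=CH2: C=C double bond → alkene.
  CH(CONH2): pendant –CONH2: carbonyl C bonded to C and N → amide.
  CH2NHCH2: C–N–C with sp³ carbons and no adjacent C=O → amine (secondary).
  CH(CH2Cl): pendant –CH2X: halogen on sp³ carbon → alkyl halide.
  CH2NHCH2: C–N–C with sp³ carbons and no adjacent C=O → amine (secondary).
  CH=CH2: C=C double bond → alkene.
Amine appears at: CH2NHCH2, CH2NHCH2, CH2NHCH2 → 3.

3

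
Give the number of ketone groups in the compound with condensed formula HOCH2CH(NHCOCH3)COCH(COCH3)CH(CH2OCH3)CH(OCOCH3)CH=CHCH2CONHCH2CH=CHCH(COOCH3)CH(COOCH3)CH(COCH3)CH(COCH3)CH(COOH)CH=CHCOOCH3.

HO– on an sp³ carbon → alcohol.
pendant –NHC(=O)CH3: N bonded to a carbonyl → amide (not amine).
–C(=O)– with carbon on both sides → ketone.
pendant –COCH3: carbonyl C bonded to two carbons → ketone.
pendant –CH2OCH3: C–O–C linkage → ether.
pendant –OC(=O)CH3: an acyloxy group → ester.
C=C double bond → alkene.
–C(=O)–N– linkage → amide (the N is not an amine).
C=C double bond → alkene.
pendant –COOCH3: carbonyl C bonded to C and –OCH3 → ester.
pendant –COOCH3: carbonyl C bonded to C and –OCH3 → ester.
pendant –COCH3: carbonyl C bonded to two carbons → ketone.
pendant –COCH3: carbonyl C bonded to two carbons → ketone.
pendant –COOH: carbonyl C bonded to C and –OH → carboxylic acid.
C=C double bond → alkene.
–C(=O)OCH3: carbonyl C bonded to C and to –OCH3 → ester (not ketone + ether).
Ketone appears at: CO, CH(COCH3), CH(COCH3), CH(COCH3) → 4.

4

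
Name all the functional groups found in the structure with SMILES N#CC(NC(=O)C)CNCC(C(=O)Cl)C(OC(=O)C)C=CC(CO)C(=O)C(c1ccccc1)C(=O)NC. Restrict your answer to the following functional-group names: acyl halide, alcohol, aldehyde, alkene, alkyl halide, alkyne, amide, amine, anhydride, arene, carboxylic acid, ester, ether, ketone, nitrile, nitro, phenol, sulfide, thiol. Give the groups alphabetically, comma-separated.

acyl halide, alcohol, alkene, amide, amine, arene, ester, ketone, nitrile

Working along the chain:
  N≡C: N≡C–: carbon triple-bonded to nitrogen → nitrile.
  CH(NHCOCH3): pendant –NHC(=O)CH3: N bonded to a carbonyl → amide (not amine).
  CH2NHCH2: C–N–C with sp³ carbons and no adjacent C=O → amine (secondary).
  CH(COCl): pendant –C(=O)X: carbonyl C bonded to C and halogen → acyl halide.
  CH(OCOCH3): pendant –OC(=O)CH3: an acyloxy group → ester.
  CH=CH: C=C double bond → alkene.
  CH(CH2OH): pendant –CH2OH on an sp³ backbone C → alcohol.
  CO: –C(=O)– with carbon on both sides → ketone.
  CH(C6H5): pendant –C6H5: benzene ring → arene.
  CONHCH3: –C(=O)NHCH3: carbonyl C bonded to C and to N → amide (the N is not an amine).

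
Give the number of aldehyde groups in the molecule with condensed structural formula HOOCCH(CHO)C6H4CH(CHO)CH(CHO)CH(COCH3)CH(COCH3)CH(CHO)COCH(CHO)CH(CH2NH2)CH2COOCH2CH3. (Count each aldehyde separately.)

–COOH: carbonyl C bonded to –OH and C → carboxylic acid (the –OH is not a separate alcohol).
pendant –CHO: carbonyl C bonded to C and H → aldehyde.
para-disubstituted benzene ring → arene.
pendant –CHO: carbonyl C bonded to C and H → aldehyde.
pendant –CHO: carbonyl C bonded to C and H → aldehyde.
pendant –COCH3: carbonyl C bonded to two carbons → ketone.
pendant –COCH3: carbonyl C bonded to two carbons → ketone.
pendant –CHO: carbonyl C bonded to C and H → aldehyde.
–C(=O)– with carbon on both sides → ketone.
pendant –CHO: carbonyl C bonded to C and H → aldehyde.
pendant –CH2NH2: N on sp³ C, no adjacent C=O → amine.
–C(=O)OCH2CH3: carbonyl C bonded to C and to –OEt → ester.
Aldehyde appears at: CH(CHO), CH(CHO), CH(CHO), CH(CHO), CH(CHO) → 5.

5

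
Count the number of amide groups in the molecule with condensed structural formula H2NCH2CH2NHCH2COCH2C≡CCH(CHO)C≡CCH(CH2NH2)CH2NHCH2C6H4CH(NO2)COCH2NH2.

–NH2 on an sp³ carbon with no adjacent C=O → amine.
C–N–C with sp³ carbons and no adjacent C=O → amine (secondary).
–C(=O)– with carbon on both sides → ketone.
C≡C triple bond → alkyne.
pendant –CHO: carbonyl C bonded to C and H → aldehyde.
C≡C triple bond → alkyne.
pendant –CH2NH2: N on sp³ C, no adjacent C=O → amine.
C–N–C with sp³ carbons and no adjacent C=O → amine (secondary).
para-disubstituted benzene ring → arene.
–NO2 on an sp³ carbon → nitro (the N=O is not a carbonyl).
–C(=O)– with carbon on both sides → ketone.
–NH2 on an sp³ carbon with no adjacent C=O → amine.
No segment is a amide: H2NCH2 is amine, not amide; CH2NHCH2 is amine, not amide; CH(CH2NH2) is amine, not amide. → 0.

0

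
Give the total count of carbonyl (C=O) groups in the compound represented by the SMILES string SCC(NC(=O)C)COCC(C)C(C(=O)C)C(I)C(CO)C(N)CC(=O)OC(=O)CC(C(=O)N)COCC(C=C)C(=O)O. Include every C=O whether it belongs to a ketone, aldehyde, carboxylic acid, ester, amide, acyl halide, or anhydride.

CH(NHCOCH3): amide, 1 C=O (running total 1).
CH(COCH3): ketone, 1 C=O (running total 2).
CH2CO-O-COCH2: anhydride, 2 C=O (running total 4).
CH(CONH2): amide, 1 C=O (running total 5).
COOH: carboxylic acid, 1 C=O (running total 6).

6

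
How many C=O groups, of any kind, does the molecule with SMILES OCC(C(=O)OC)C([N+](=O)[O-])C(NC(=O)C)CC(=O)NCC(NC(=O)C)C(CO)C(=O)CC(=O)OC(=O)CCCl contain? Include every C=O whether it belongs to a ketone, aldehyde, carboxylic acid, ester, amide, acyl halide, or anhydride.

CH(COOCH3): ester, 1 C=O (running total 1).
CH(NHCOCH3): amide, 1 C=O (running total 2).
CH2CONHCH2: amide, 1 C=O (running total 3).
CH(NHCOCH3): amide, 1 C=O (running total 4).
CO: ketone, 1 C=O (running total 5).
CH2CO-O-COCH2: anhydride, 2 C=O (running total 7).

7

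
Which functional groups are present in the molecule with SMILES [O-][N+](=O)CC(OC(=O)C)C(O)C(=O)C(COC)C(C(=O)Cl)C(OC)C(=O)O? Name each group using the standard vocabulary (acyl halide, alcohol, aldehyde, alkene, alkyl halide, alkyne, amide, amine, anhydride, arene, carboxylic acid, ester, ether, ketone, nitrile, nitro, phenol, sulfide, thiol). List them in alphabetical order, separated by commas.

Reading the structure from left to right:
  O2NCH2: –NO2 on carbon → nitro group.
  CH(OCOCH3): pendant –OC(=O)CH3: an acyloxy group → ester.
  CH(OH): –OH on an sp³ carbon → alcohol (secondary).
  CO: –C(=O)– with carbon on both sides → ketone.
  CH(CH2OCH3): pendant –CH2OCH3: C–O–C linkage → ether.
  CH(COCl): pendant –C(=O)X: carbonyl C bonded to C and halogen → acyl halide.
  CH(OCH3): pendant –OCH3: C–O–C with sp³ C, no adjacent C=O → ether.
  COOH: –COOH: carbonyl C bonded to –OH and C → carboxylic acid (the –OH is not a separate alcohol).

acyl halide, alcohol, carboxylic acid, ester, ether, ketone, nitro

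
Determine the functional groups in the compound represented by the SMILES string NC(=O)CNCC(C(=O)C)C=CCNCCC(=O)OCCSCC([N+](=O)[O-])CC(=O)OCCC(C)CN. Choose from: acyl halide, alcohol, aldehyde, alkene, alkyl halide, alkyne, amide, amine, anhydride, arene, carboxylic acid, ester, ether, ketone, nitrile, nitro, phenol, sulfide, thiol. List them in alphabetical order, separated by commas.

alkene, amide, amine, ester, ketone, nitro, sulfide

Working along the chain:
  H2NCO: –C(=O)NH2: carbonyl C bonded to C and to N → amide (the N is not a separate amine).
  CH2NHCH2: C–N–C with sp³ carbons and no adjacent C=O → amine (secondary).
  CH(COCH3): pendant –COCH3: carbonyl C bonded to two carbons → ketone.
  CH=CH: C=C double bond → alkene.
  CH2NHCH2: C–N–C with sp³ carbons and no adjacent C=O → amine (secondary).
  CH2COOCH2: –C(=O)–O–C with C on the carbonyl side → ester.
  CH2SCH2: C–S–C linkage → sulfide (thioether).
  CH(NO2): –NO2 on an sp³ carbon → nitro (the N=O is not a carbonyl).
  CH2COOCH2: –C(=O)–O–C with C on the carbonyl side → ester.
  CH2NH2: –NH2 on an sp³ carbon with no adjacent C=O → amine.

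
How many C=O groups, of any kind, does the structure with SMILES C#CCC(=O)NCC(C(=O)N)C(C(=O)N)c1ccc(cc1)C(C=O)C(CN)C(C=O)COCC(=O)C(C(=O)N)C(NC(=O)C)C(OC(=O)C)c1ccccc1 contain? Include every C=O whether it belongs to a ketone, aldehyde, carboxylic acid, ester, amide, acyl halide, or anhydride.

9

CH2CONHCH2: amide, 1 C=O (running total 1).
CH(CONH2): amide, 1 C=O (running total 2).
CH(CONH2): amide, 1 C=O (running total 3).
CH(CHO): aldehyde, 1 C=O (running total 4).
CH(CHO): aldehyde, 1 C=O (running total 5).
CO: ketone, 1 C=O (running total 6).
CH(CONH2): amide, 1 C=O (running total 7).
CH(NHCOCH3): amide, 1 C=O (running total 8).
CH(OCOCH3): ester, 1 C=O (running total 9).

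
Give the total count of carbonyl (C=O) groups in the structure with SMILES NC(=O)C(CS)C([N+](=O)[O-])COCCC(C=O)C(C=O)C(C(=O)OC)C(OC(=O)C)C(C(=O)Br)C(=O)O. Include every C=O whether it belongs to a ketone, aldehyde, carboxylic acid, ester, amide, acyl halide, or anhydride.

7

H2NCO: amide, 1 C=O (running total 1).
CH(CHO): aldehyde, 1 C=O (running total 2).
CH(CHO): aldehyde, 1 C=O (running total 3).
CH(COOCH3): ester, 1 C=O (running total 4).
CH(OCOCH3): ester, 1 C=O (running total 5).
CH(COBr): acyl halide, 1 C=O (running total 6).
COOH: carboxylic acid, 1 C=O (running total 7).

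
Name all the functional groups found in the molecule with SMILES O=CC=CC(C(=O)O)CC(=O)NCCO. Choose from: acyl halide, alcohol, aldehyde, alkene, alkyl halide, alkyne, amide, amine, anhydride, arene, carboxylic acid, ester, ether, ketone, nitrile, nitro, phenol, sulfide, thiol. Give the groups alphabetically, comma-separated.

alcohol, aldehyde, alkene, amide, carboxylic acid

Reading the structure from left to right:
  OHC: terminal –CHO: carbonyl C bonded to H and C → aldehyde.
  CH=CH: C=C double bond → alkene.
  CH(COOH): pendant –COOH: carbonyl C bonded to C and –OH → carboxylic acid.
  CH2CONHCH2: –C(=O)–N– linkage → amide (the N is not an amine).
  CH2OH: –OH on an sp³ carbon → alcohol.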